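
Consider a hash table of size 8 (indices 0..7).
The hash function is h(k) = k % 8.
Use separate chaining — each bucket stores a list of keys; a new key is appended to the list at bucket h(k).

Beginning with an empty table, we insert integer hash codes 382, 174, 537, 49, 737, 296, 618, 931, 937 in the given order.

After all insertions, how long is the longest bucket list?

4

382 → bucket 6
174 → bucket 6 (collision)
537 → bucket 1
49 → bucket 1 (collision)
737 → bucket 1 (collision)
296 → bucket 0
618 → bucket 2
931 → bucket 3
937 → bucket 1 (collision)
Final buckets:
0: 296
1: 537 -> 49 -> 737 -> 937
2: 618
3: 931
4: —
5: —
6: 382 -> 174
7: —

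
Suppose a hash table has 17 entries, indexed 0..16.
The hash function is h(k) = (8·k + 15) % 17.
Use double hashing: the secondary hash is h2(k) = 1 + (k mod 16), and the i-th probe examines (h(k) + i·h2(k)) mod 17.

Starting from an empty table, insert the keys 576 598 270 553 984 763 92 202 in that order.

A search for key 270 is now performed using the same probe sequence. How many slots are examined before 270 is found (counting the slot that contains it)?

2

Insert 576: h=16, slot 16 empty => index 16.
Insert 598: h=5, slot 5 empty => index 5.
Insert 270: h=16, h2=15, slot 16 occupied => index 14.
Insert 553: h=2, slot 2 empty => index 2.
Insert 984: h=16, h2=9, slot 16 occupied => index 8.
Insert 763: h=16, h2=12, slot 16 occupied => index 11.
Insert 92: h=3, slot 3 empty => index 3.
Insert 202: h=16, h2=11, slot 16 occupied => index 10.
Table: [—, —, 553, 92, —, 598, —, —, 984, —, 202, 763, —, —, 270, —, 576]
Lookup 270: h=16, h2=15, probe 16,14 → found at 14.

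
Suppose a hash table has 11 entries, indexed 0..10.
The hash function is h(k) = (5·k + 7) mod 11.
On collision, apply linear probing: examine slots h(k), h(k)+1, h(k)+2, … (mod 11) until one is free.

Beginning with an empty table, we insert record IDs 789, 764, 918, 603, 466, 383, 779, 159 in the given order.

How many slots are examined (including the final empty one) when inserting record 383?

789: h=3 → slot 3
764: h=10 → slot 10
918: h=10, probe 10,0 → slot 0
603: h=8 → slot 8
466: h=5 → slot 5
383: h=8, probe 8,9 → slot 9
779: h=8, probe 8,9,10,0,1 → slot 1
159: h=10, probe 10,0,1,2 → slot 2
Table: [918, 779, 159, 789, ., 466, ., ., 603, 383, 764]

2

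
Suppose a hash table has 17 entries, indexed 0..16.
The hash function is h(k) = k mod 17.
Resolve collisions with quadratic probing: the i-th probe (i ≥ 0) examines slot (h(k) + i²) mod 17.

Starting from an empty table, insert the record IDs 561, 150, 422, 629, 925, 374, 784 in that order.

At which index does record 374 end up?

4

561: h=0 → slot 0
150: h=14 → slot 14
422: h=14, probe 14,15 → slot 15
629: h=0, probe 0,1 → slot 1
925: h=7 → slot 7
374: h=0, probe 0,1,4 → slot 4
784: h=2 → slot 2
Table: [561, 629, 784, —, 374, —, —, 925, —, —, —, —, —, —, 150, 422, —]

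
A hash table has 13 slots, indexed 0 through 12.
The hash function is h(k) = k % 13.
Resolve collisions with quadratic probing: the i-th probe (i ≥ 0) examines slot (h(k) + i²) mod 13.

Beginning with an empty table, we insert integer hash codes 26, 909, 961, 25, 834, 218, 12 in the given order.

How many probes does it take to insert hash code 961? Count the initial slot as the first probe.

26: h=0 => slot 0
909: h=12 => slot 12
961: h=12, probe 12,0,3 => slot 3
25: h=12, probe 12,0,3,8 => slot 8
834: h=2 => slot 2
218: h=10 => slot 10
12: h=12, probe 12,0,3,8,2,11 => slot 11
Table: [26, —, 834, 961, —, —, —, —, 25, —, 218, 12, 909]

3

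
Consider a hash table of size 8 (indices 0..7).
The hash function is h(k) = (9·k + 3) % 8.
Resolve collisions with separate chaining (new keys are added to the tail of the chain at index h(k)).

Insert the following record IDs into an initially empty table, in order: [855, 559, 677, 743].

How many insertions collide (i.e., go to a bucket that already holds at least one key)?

855 → bucket 2
559 → bucket 2 (collision)
677 → bucket 0
743 → bucket 2 (collision)
Final buckets:
0: 677
1: .
2: 855 -> 559 -> 743
3: .
4: .
5: .
6: .
7: .

2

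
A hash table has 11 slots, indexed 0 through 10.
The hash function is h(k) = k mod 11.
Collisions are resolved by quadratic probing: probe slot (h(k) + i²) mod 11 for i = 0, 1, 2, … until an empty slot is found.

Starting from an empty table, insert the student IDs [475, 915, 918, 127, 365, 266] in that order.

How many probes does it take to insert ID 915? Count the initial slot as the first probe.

Insert 475: h=2, slot 2 empty => index 2.
Insert 915: h=2, slot 2 occupied => index 3.
Insert 918: h=5, slot 5 empty => index 5.
Insert 127: h=6, slot 6 empty => index 6.
Insert 365: h=2, slots 2,3,6 occupied => index 0.
Insert 266: h=2, slots 2,3,6,0 occupied => index 7.
Table: [365, —, 475, 915, —, 918, 127, 266, —, —, —]

2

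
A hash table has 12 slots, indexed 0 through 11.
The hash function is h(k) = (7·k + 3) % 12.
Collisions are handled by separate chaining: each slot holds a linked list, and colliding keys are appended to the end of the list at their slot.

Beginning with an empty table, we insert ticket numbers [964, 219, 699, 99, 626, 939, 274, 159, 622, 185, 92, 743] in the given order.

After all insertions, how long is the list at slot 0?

5

Insert 964: h=7, bucket 7 empty → new chain.
Insert 219: h=0, bucket 0 empty → new chain.
Insert 699: h=0, bucket 0 nonempty → append to chain.
Insert 99: h=0, bucket 0 nonempty → append to chain.
Insert 626: h=5, bucket 5 empty → new chain.
Insert 939: h=0, bucket 0 nonempty → append to chain.
Insert 274: h=1, bucket 1 empty → new chain.
Insert 159: h=0, bucket 0 nonempty → append to chain.
Insert 622: h=1, bucket 1 nonempty → append to chain.
Insert 185: h=2, bucket 2 empty → new chain.
Insert 92: h=11, bucket 11 empty → new chain.
Insert 743: h=8, bucket 8 empty → new chain.
Final buckets:
0: 219 -> 699 -> 99 -> 939 -> 159
1: 274 -> 622
2: 185
3: .
4: .
5: 626
6: .
7: 964
8: 743
9: .
10: .
11: 92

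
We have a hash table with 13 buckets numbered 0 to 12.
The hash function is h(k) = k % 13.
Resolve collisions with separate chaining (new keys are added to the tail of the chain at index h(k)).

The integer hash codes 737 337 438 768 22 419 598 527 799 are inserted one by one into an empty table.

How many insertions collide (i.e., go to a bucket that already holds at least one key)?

2

Insert 737: h=9, bucket 9 empty → new chain.
Insert 337: h=12, bucket 12 empty → new chain.
Insert 438: h=9, bucket 9 nonempty → append to chain.
Insert 768: h=1, bucket 1 empty → new chain.
Insert 22: h=9, bucket 9 nonempty → append to chain.
Insert 419: h=3, bucket 3 empty → new chain.
Insert 598: h=0, bucket 0 empty → new chain.
Insert 527: h=7, bucket 7 empty → new chain.
Insert 799: h=6, bucket 6 empty → new chain.
Final buckets:
0: 598
1: 768
2: ∅
3: 419
4: ∅
5: ∅
6: 799
7: 527
8: ∅
9: 737 -> 438 -> 22
10: ∅
11: ∅
12: 337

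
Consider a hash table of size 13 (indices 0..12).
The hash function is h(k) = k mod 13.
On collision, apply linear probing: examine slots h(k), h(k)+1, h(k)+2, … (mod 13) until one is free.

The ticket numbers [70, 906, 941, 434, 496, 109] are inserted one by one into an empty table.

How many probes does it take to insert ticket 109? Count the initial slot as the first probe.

4

Insert 70: h=5, slot 5 empty => index 5.
Insert 906: h=9, slot 9 empty => index 9.
Insert 941: h=5, slot 5 occupied => index 6.
Insert 434: h=5, slots 5,6 occupied => index 7.
Insert 496: h=2, slot 2 empty => index 2.
Insert 109: h=5, slots 5,6,7 occupied => index 8.
Table: [—, —, 496, —, —, 70, 941, 434, 109, 906, —, —, —]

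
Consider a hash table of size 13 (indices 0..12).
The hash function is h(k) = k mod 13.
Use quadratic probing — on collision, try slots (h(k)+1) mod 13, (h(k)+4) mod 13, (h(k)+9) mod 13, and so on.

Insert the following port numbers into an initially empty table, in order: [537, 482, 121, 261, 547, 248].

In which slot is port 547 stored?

537 hashes to 4; slot 4 is free → place at 4.
482 hashes to 1; slot 1 is free → place at 1.
121 hashes to 4; 4 taken → place at 5.
261 hashes to 1; 1 taken → place at 2.
547 hashes to 1; 1,2,5 taken → place at 10.
248 hashes to 1; 1,2,5,10,4 taken → place at 0.
Table: [248, 482, 261, -, 537, 121, -, -, -, -, 547, -, -]

10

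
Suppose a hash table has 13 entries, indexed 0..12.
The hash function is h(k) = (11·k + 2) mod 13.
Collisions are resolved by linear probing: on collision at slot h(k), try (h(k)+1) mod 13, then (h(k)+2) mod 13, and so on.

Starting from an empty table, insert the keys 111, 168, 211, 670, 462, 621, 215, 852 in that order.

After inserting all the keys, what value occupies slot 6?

852

111 hashes to 1; slot 1 is free => place at 1.
168 hashes to 4; slot 4 is free => place at 4.
211 hashes to 9; slot 9 is free => place at 9.
670 hashes to 1; 1 taken => place at 2.
462 hashes to 1; 1,2 taken => place at 3.
621 hashes to 8; slot 8 is free => place at 8.
215 hashes to 1; 1,2,3,4 taken => place at 5.
852 hashes to 1; 1,2,3,4,5 taken => place at 6.
Table: [-, 111, 670, 462, 168, 215, 852, -, 621, 211, -, -, -]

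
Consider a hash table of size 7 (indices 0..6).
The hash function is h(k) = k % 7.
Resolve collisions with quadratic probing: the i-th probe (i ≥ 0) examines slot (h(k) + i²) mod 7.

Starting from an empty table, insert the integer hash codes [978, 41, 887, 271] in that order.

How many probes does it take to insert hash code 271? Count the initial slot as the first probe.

Insert 978: h=5, slot 5 empty => index 5.
Insert 41: h=6, slot 6 empty => index 6.
Insert 887: h=5, slots 5,6 occupied => index 2.
Insert 271: h=5, slots 5,6,2 occupied => index 0.
Table: [271, ., 887, ., ., 978, 41]

4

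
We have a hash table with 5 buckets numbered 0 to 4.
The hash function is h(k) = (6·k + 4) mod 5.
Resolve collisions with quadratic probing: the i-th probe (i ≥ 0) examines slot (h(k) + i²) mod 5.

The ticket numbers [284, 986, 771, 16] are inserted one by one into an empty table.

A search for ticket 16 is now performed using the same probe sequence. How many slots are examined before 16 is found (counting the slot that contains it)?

3

284: h=3 -> slot 3
986: h=0 -> slot 0
771: h=0, probe 0,1 -> slot 1
16: h=0, probe 0,1,4 -> slot 4
Table: [986, 771, ∅, 284, 16]
Lookup 16: h=0, probe 0,1,4 → found at 4.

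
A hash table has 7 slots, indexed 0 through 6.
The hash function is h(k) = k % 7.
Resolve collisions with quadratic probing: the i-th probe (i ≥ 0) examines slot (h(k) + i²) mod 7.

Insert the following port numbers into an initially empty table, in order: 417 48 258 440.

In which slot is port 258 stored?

417 hashes to 4; slot 4 is free → place at 4.
48 hashes to 6; slot 6 is free → place at 6.
258 hashes to 6; 6 taken → place at 0.
440 hashes to 6; 6,0 taken → place at 3.
Table: [258, ., ., 440, 417, ., 48]

0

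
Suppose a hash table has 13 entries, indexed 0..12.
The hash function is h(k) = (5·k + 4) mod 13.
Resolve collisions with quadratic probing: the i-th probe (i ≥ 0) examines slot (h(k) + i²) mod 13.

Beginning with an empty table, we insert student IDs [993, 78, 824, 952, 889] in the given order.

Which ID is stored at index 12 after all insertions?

Insert 993: h=3, slot 3 empty → index 3.
Insert 78: h=4, slot 4 empty → index 4.
Insert 824: h=3, slots 3,4 occupied → index 7.
Insert 952: h=6, slot 6 empty → index 6.
Insert 889: h=3, slots 3,4,7 occupied → index 12.
Table: [_, _, _, 993, 78, _, 952, 824, _, _, _, _, 889]

889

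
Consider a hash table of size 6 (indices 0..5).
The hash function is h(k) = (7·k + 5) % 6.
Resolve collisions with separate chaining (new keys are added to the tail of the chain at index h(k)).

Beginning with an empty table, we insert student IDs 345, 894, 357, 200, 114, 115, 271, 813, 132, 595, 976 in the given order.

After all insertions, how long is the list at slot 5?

Insert 345: h=2, bucket 2 empty -> new chain.
Insert 894: h=5, bucket 5 empty -> new chain.
Insert 357: h=2, bucket 2 nonempty -> append to chain.
Insert 200: h=1, bucket 1 empty -> new chain.
Insert 114: h=5, bucket 5 nonempty -> append to chain.
Insert 115: h=0, bucket 0 empty -> new chain.
Insert 271: h=0, bucket 0 nonempty -> append to chain.
Insert 813: h=2, bucket 2 nonempty -> append to chain.
Insert 132: h=5, bucket 5 nonempty -> append to chain.
Insert 595: h=0, bucket 0 nonempty -> append to chain.
Insert 976: h=3, bucket 3 empty -> new chain.
Final buckets:
0: 115 -> 271 -> 595
1: 200
2: 345 -> 357 -> 813
3: 976
4: ∅
5: 894 -> 114 -> 132

3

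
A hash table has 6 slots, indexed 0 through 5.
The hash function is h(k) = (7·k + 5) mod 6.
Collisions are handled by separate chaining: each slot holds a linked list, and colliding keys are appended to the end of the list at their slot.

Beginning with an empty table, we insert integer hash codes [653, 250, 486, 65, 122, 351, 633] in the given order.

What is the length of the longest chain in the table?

653 → bucket 4
250 → bucket 3
486 → bucket 5
65 → bucket 4 (collision)
122 → bucket 1
351 → bucket 2
633 → bucket 2 (collision)
Final buckets:
0: —
1: 122
2: 351 -> 633
3: 250
4: 653 -> 65
5: 486

2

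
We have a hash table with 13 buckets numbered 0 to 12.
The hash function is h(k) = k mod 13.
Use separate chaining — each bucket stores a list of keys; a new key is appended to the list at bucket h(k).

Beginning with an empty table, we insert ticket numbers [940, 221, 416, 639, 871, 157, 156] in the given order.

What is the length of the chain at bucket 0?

940 -> bucket 4
221 -> bucket 0
416 -> bucket 0 (collision)
639 -> bucket 2
871 -> bucket 0 (collision)
157 -> bucket 1
156 -> bucket 0 (collision)
Final buckets:
0: 221 -> 416 -> 871 -> 156
1: 157
2: 639
3: —
4: 940
5: —
6: —
7: —
8: —
9: —
10: —
11: —
12: —

4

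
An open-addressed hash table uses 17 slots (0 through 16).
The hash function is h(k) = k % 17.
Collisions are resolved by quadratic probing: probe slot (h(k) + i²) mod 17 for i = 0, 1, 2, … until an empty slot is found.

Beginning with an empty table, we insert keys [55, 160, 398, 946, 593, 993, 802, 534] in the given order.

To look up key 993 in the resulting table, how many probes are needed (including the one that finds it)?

4

Insert 55: h=4, slot 4 empty → index 4.
Insert 160: h=7, slot 7 empty → index 7.
Insert 398: h=7, slot 7 occupied → index 8.
Insert 946: h=11, slot 11 empty → index 11.
Insert 593: h=15, slot 15 empty → index 15.
Insert 993: h=7, slots 7,8,11 occupied → index 16.
Insert 802: h=3, slot 3 empty → index 3.
Insert 534: h=7, slots 7,8,11,16 occupied → index 6.
Table: [_, _, _, 802, 55, _, 534, 160, 398, _, _, 946, _, _, _, 593, 993]
Lookup 993: h=7, probe 7,8,11,16 → found at 16.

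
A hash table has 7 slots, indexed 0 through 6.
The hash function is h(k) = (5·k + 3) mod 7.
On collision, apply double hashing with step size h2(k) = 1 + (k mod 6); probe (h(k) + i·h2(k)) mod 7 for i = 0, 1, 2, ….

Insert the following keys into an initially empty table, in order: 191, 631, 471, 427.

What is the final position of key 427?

191 hashes to 6; slot 6 is free -> place at 6.
631 hashes to 1; slot 1 is free -> place at 1.
471 hashes to 6, h2=4; 6 taken -> place at 3.
427 hashes to 3, h2=2; 3 taken -> place at 5.
Table: [∅, 631, ∅, 471, ∅, 427, 191]

5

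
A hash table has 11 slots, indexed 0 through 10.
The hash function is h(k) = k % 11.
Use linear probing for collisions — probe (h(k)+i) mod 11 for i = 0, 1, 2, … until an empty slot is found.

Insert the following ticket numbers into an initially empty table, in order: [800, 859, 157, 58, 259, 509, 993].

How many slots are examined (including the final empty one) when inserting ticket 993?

800 hashes to 8; slot 8 is free -> place at 8.
859 hashes to 1; slot 1 is free -> place at 1.
157 hashes to 3; slot 3 is free -> place at 3.
58 hashes to 3; 3 taken -> place at 4.
259 hashes to 6; slot 6 is free -> place at 6.
509 hashes to 3; 3,4 taken -> place at 5.
993 hashes to 3; 3,4,5,6 taken -> place at 7.
Table: [., 859, ., 157, 58, 509, 259, 993, 800, ., .]

5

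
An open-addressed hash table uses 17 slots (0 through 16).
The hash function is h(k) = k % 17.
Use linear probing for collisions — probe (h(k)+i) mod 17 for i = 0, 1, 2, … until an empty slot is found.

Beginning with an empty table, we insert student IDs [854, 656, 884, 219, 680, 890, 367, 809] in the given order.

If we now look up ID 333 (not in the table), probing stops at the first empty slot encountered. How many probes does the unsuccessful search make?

854: h=4 → slot 4
656: h=10 → slot 10
884: h=0 → slot 0
219: h=15 → slot 15
680: h=0, probe 0,1 → slot 1
890: h=6 → slot 6
367: h=10, probe 10,11 → slot 11
809: h=10, probe 10,11,12 → slot 12
Table: [884, 680, —, —, 854, —, 890, —, —, —, 656, 367, 809, —, —, 219, —]
Lookup 333: h=10, probe 10,11,12,13 → slot 13 empty, not found.

4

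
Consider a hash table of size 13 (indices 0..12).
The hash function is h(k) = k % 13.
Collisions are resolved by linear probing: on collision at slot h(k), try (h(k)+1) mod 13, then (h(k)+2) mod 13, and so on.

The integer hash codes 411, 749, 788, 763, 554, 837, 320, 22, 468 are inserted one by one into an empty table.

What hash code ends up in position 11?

763

411: h=8 -> slot 8
749: h=8, probe 8,9 -> slot 9
788: h=8, probe 8,9,10 -> slot 10
763: h=9, probe 9,10,11 -> slot 11
554: h=8, probe 8,9,10,11,12 -> slot 12
837: h=5 -> slot 5
320: h=8, probe 8,9,10,11,12,0 -> slot 0
22: h=9, probe 9,10,11,12,0,1 -> slot 1
468: h=0, probe 0,1,2 -> slot 2
Table: [320, 22, 468, _, _, 837, _, _, 411, 749, 788, 763, 554]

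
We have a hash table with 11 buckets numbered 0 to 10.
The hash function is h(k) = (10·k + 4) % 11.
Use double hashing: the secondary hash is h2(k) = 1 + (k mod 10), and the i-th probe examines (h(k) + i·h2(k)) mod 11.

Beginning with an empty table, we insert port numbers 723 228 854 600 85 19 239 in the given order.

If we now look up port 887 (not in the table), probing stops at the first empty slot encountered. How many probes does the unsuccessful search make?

723 hashes to 7; slot 7 is free -> place at 7.
228 hashes to 7, h2=9; 7 taken -> place at 5.
854 hashes to 8; slot 8 is free -> place at 8.
600 hashes to 9; slot 9 is free -> place at 9.
85 hashes to 7, h2=6; 7 taken -> place at 2.
19 hashes to 7, h2=10; 7 taken -> place at 6.
239 hashes to 7, h2=10; 7,6,5 taken -> place at 4.
Table: [—, —, 85, —, 239, 228, 19, 723, 854, 600, —]
Lookup 887: h=8, h2=8, probe 8,5,2,10 → slot 10 empty, not found.

4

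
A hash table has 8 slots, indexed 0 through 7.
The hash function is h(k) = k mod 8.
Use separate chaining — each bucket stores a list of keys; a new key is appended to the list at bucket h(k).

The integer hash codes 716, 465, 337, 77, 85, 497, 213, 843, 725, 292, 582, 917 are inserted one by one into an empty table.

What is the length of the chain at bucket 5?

5

Insert 716: h=4, bucket 4 empty → new chain.
Insert 465: h=1, bucket 1 empty → new chain.
Insert 337: h=1, bucket 1 nonempty → append to chain.
Insert 77: h=5, bucket 5 empty → new chain.
Insert 85: h=5, bucket 5 nonempty → append to chain.
Insert 497: h=1, bucket 1 nonempty → append to chain.
Insert 213: h=5, bucket 5 nonempty → append to chain.
Insert 843: h=3, bucket 3 empty → new chain.
Insert 725: h=5, bucket 5 nonempty → append to chain.
Insert 292: h=4, bucket 4 nonempty → append to chain.
Insert 582: h=6, bucket 6 empty → new chain.
Insert 917: h=5, bucket 5 nonempty → append to chain.
Final buckets:
0: _
1: 465 -> 337 -> 497
2: _
3: 843
4: 716 -> 292
5: 77 -> 85 -> 213 -> 725 -> 917
6: 582
7: _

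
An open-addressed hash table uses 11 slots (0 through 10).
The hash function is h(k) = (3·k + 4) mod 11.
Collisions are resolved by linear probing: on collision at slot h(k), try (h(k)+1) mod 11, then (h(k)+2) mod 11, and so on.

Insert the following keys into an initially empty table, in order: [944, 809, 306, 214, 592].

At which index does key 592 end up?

944: h=9 -> slot 9
809: h=0 -> slot 0
306: h=9, probe 9,10 -> slot 10
214: h=8 -> slot 8
592: h=9, probe 9,10,0,1 -> slot 1
Table: [809, 592, _, _, _, _, _, _, 214, 944, 306]

1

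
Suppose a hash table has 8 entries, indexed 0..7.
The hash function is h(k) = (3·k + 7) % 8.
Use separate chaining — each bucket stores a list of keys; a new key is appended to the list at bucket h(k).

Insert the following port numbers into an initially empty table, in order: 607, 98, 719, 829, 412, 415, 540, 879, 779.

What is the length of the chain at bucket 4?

4

Insert 607: h=4, bucket 4 empty -> new chain.
Insert 98: h=5, bucket 5 empty -> new chain.
Insert 719: h=4, bucket 4 nonempty -> append to chain.
Insert 829: h=6, bucket 6 empty -> new chain.
Insert 412: h=3, bucket 3 empty -> new chain.
Insert 415: h=4, bucket 4 nonempty -> append to chain.
Insert 540: h=3, bucket 3 nonempty -> append to chain.
Insert 879: h=4, bucket 4 nonempty -> append to chain.
Insert 779: h=0, bucket 0 empty -> new chain.
Final buckets:
0: 779
1: _
2: _
3: 412 -> 540
4: 607 -> 719 -> 415 -> 879
5: 98
6: 829
7: _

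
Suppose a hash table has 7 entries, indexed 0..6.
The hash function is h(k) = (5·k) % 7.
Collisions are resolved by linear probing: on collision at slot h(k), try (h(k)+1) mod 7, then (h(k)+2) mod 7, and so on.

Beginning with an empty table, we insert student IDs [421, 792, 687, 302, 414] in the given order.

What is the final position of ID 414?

Insert 421: h=5, slot 5 empty → index 5.
Insert 792: h=5, slot 5 occupied → index 6.
Insert 687: h=5, slots 5,6 occupied → index 0.
Insert 302: h=5, slots 5,6,0 occupied → index 1.
Insert 414: h=5, slots 5,6,0,1 occupied → index 2.
Table: [687, 302, 414, -, -, 421, 792]

2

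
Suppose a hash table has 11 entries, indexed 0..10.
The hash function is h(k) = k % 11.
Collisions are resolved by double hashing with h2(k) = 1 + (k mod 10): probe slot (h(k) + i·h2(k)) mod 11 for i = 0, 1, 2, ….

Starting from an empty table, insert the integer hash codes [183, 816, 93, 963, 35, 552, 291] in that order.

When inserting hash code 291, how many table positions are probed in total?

Insert 183: h=7, slot 7 empty -> index 7.
Insert 816: h=2, slot 2 empty -> index 2.
Insert 93: h=5, slot 5 empty -> index 5.
Insert 963: h=6, slot 6 empty -> index 6.
Insert 35: h=2, h2=6, slot 2 occupied -> index 8.
Insert 552: h=2, h2=3, slots 2,5,8 occupied -> index 0.
Insert 291: h=5, h2=2, slots 5,7 occupied -> index 9.
Table: [552, ∅, 816, ∅, ∅, 93, 963, 183, 35, 291, ∅]

3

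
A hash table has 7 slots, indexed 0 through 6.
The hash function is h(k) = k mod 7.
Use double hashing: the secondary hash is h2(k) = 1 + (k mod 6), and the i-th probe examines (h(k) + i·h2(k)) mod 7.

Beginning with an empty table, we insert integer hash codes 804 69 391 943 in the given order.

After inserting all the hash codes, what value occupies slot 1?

Insert 804: h=6, slot 6 empty → index 6.
Insert 69: h=6, h2=4, slot 6 occupied → index 3.
Insert 391: h=6, h2=2, slot 6 occupied → index 1.
Insert 943: h=5, slot 5 empty → index 5.
Table: [-, 391, -, 69, -, 943, 804]

391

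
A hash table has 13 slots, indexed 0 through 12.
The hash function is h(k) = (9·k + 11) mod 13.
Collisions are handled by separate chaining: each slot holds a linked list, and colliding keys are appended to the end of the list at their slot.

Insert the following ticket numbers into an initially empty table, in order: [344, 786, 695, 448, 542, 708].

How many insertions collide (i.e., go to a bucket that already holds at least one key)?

4

344 -> bucket 0
786 -> bucket 0 (collision)
695 -> bucket 0 (collision)
448 -> bucket 0 (collision)
542 -> bucket 1
708 -> bucket 0 (collision)
Final buckets:
0: 344 -> 786 -> 695 -> 448 -> 708
1: 542
2: -
3: -
4: -
5: -
6: -
7: -
8: -
9: -
10: -
11: -
12: -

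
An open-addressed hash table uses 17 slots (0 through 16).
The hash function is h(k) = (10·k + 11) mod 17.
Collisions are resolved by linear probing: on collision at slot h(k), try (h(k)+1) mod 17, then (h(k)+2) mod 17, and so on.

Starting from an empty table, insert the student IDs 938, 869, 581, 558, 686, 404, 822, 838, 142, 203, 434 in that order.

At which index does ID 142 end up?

6

938 hashes to 7; slot 7 is free => place at 7.
869 hashes to 14; slot 14 is free => place at 14.
581 hashes to 7; 7 taken => place at 8.
558 hashes to 15; slot 15 is free => place at 15.
686 hashes to 3; slot 3 is free => place at 3.
404 hashes to 5; slot 5 is free => place at 5.
822 hashes to 3; 3 taken => place at 4.
838 hashes to 10; slot 10 is free => place at 10.
142 hashes to 3; 3,4,5 taken => place at 6.
203 hashes to 1; slot 1 is free => place at 1.
434 hashes to 16; slot 16 is free => place at 16.
Table: [-, 203, -, 686, 822, 404, 142, 938, 581, -, 838, -, -, -, 869, 558, 434]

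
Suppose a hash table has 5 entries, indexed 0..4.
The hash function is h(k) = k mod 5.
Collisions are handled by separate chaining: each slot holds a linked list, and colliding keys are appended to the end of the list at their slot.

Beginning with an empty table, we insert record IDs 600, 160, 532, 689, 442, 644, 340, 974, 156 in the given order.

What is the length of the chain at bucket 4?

3

600 → bucket 0
160 → bucket 0 (collision)
532 → bucket 2
689 → bucket 4
442 → bucket 2 (collision)
644 → bucket 4 (collision)
340 → bucket 0 (collision)
974 → bucket 4 (collision)
156 → bucket 1
Final buckets:
0: 600 -> 160 -> 340
1: 156
2: 532 -> 442
3: —
4: 689 -> 644 -> 974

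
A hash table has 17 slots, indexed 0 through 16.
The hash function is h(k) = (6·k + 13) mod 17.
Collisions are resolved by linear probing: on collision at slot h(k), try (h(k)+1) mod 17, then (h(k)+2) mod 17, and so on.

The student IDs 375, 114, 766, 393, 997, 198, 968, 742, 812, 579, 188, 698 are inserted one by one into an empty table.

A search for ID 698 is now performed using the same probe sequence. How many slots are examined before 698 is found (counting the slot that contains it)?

375 hashes to 2; slot 2 is free => place at 2.
114 hashes to 0; slot 0 is free => place at 0.
766 hashes to 2; 2 taken => place at 3.
393 hashes to 8; slot 8 is free => place at 8.
997 hashes to 11; slot 11 is free => place at 11.
198 hashes to 11; 11 taken => place at 12.
968 hashes to 7; slot 7 is free => place at 7.
742 hashes to 11; 11,12 taken => place at 13.
812 hashes to 6; slot 6 is free => place at 6.
579 hashes to 2; 2,3 taken => place at 4.
188 hashes to 2; 2,3,4 taken => place at 5.
698 hashes to 2; 2,3,4,5,6,7,8 taken => place at 9.
Table: [114, ∅, 375, 766, 579, 188, 812, 968, 393, 698, ∅, 997, 198, 742, ∅, ∅, ∅]
Lookup 698: h=2, probe 2,3,4,5,6,7,8,9 → found at 9.

8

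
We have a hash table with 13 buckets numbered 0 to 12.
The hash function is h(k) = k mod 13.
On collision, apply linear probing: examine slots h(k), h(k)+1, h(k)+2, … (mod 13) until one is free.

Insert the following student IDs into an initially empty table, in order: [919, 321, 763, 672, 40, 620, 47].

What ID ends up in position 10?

Insert 919: h=9, slot 9 empty -> index 9.
Insert 321: h=9, slot 9 occupied -> index 10.
Insert 763: h=9, slots 9,10 occupied -> index 11.
Insert 672: h=9, slots 9,10,11 occupied -> index 12.
Insert 40: h=1, slot 1 empty -> index 1.
Insert 620: h=9, slots 9,10,11,12 occupied -> index 0.
Insert 47: h=8, slot 8 empty -> index 8.
Table: [620, 40, ., ., ., ., ., ., 47, 919, 321, 763, 672]

321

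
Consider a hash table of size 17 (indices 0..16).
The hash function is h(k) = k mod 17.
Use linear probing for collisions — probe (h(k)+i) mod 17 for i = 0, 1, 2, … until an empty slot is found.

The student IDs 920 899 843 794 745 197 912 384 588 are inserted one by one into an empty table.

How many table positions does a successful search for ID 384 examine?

7

920 hashes to 2; slot 2 is free => place at 2.
899 hashes to 15; slot 15 is free => place at 15.
843 hashes to 10; slot 10 is free => place at 10.
794 hashes to 12; slot 12 is free => place at 12.
745 hashes to 14; slot 14 is free => place at 14.
197 hashes to 10; 10 taken => place at 11.
912 hashes to 11; 11,12 taken => place at 13.
384 hashes to 10; 10,11,12,13,14,15 taken => place at 16.
588 hashes to 10; 10,11,12,13,14,15,16 taken => place at 0.
Table: [588, _, 920, _, _, _, _, _, _, _, 843, 197, 794, 912, 745, 899, 384]
Lookup 384: h=10, probe 10,11,12,13,14,15,16 → found at 16.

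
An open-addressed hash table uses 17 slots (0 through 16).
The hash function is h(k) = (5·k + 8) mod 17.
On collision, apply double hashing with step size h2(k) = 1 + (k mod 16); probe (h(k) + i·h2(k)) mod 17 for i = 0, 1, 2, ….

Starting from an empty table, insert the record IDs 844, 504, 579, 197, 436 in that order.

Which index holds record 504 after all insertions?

4

844 hashes to 12; slot 12 is free → place at 12.
504 hashes to 12, h2=9; 12 taken → place at 4.
579 hashes to 13; slot 13 is free → place at 13.
197 hashes to 7; slot 7 is free → place at 7.
436 hashes to 12, h2=5; 12 taken → place at 0.
Table: [436, ., ., ., 504, ., ., 197, ., ., ., ., 844, 579, ., ., .]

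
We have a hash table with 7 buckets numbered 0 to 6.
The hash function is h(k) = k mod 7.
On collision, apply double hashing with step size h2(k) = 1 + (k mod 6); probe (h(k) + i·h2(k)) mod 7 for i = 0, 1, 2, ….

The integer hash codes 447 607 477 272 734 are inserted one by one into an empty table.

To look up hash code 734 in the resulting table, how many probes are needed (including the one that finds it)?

447: h=6 => slot 6
607: h=5 => slot 5
477: h=1 => slot 1
272: h=6, h2=3, probe 6,2 => slot 2
734: h=6, h2=3, probe 6,2,5,1,4 => slot 4
Table: [_, 477, 272, _, 734, 607, 447]
Lookup 734: h=6, h2=3, probe 6,2,5,1,4 → found at 4.

5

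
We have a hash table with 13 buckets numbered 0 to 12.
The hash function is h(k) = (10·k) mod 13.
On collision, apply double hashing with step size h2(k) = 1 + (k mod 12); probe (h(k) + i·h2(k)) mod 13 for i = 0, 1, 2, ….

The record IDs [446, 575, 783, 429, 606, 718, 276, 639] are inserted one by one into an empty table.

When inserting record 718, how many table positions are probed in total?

4

446: h=1 → slot 1
575: h=4 → slot 4
783: h=4, h2=4, probe 4,8 → slot 8
429: h=0 → slot 0
606: h=2 → slot 2
718: h=4, h2=11, probe 4,2,0,11 → slot 11
276: h=4, h2=1, probe 4,5 → slot 5
639: h=7 → slot 7
Table: [429, 446, 606, ., 575, 276, ., 639, 783, ., ., 718, .]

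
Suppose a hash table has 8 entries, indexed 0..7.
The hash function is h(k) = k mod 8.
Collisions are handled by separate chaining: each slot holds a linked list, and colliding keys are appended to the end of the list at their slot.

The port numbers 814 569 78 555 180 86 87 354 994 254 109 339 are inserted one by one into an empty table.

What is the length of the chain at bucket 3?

Insert 814: h=6, bucket 6 empty → new chain.
Insert 569: h=1, bucket 1 empty → new chain.
Insert 78: h=6, bucket 6 nonempty → append to chain.
Insert 555: h=3, bucket 3 empty → new chain.
Insert 180: h=4, bucket 4 empty → new chain.
Insert 86: h=6, bucket 6 nonempty → append to chain.
Insert 87: h=7, bucket 7 empty → new chain.
Insert 354: h=2, bucket 2 empty → new chain.
Insert 994: h=2, bucket 2 nonempty → append to chain.
Insert 254: h=6, bucket 6 nonempty → append to chain.
Insert 109: h=5, bucket 5 empty → new chain.
Insert 339: h=3, bucket 3 nonempty → append to chain.
Final buckets:
0: _
1: 569
2: 354 -> 994
3: 555 -> 339
4: 180
5: 109
6: 814 -> 78 -> 86 -> 254
7: 87

2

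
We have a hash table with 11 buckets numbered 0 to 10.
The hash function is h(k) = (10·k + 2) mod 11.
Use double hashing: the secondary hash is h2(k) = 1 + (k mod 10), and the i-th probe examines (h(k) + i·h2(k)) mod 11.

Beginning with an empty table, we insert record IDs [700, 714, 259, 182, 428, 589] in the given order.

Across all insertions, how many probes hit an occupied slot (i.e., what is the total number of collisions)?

4

700: h=6 => slot 6
714: h=3 => slot 3
259: h=7 => slot 7
182: h=7, h2=3, probe 7,10 => slot 10
428: h=3, h2=9, probe 3,1 => slot 1
589: h=7, h2=10, probe 7,6,5 => slot 5
Table: [., 428, ., 714, ., 589, 700, 259, ., ., 182]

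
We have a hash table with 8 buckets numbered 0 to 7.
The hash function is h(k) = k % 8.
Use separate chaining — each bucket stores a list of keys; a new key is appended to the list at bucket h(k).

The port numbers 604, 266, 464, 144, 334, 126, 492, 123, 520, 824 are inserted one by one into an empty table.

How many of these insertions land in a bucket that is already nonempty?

5

604 → bucket 4
266 → bucket 2
464 → bucket 0
144 → bucket 0 (collision)
334 → bucket 6
126 → bucket 6 (collision)
492 → bucket 4 (collision)
123 → bucket 3
520 → bucket 0 (collision)
824 → bucket 0 (collision)
Final buckets:
0: 464 -> 144 -> 520 -> 824
1: .
2: 266
3: 123
4: 604 -> 492
5: .
6: 334 -> 126
7: .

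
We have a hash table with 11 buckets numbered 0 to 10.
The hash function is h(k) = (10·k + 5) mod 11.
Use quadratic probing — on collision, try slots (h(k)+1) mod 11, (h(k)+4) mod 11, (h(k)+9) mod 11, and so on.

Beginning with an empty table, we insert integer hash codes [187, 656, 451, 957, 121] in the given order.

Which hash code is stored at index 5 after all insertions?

Insert 187: h=5, slot 5 empty -> index 5.
Insert 656: h=9, slot 9 empty -> index 9.
Insert 451: h=5, slot 5 occupied -> index 6.
Insert 957: h=5, slots 5,6,9 occupied -> index 3.
Insert 121: h=5, slots 5,6,9,3 occupied -> index 10.
Table: [—, —, —, 957, —, 187, 451, —, —, 656, 121]

187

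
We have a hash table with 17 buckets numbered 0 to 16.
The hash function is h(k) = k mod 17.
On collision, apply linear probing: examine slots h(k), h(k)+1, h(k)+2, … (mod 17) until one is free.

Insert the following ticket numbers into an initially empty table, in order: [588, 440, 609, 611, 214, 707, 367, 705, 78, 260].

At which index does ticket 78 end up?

588 hashes to 10; slot 10 is free => place at 10.
440 hashes to 15; slot 15 is free => place at 15.
609 hashes to 14; slot 14 is free => place at 14.
611 hashes to 16; slot 16 is free => place at 16.
214 hashes to 10; 10 taken => place at 11.
707 hashes to 10; 10,11 taken => place at 12.
367 hashes to 10; 10,11,12 taken => place at 13.
705 hashes to 8; slot 8 is free => place at 8.
78 hashes to 10; 10,11,12,13,14,15,16 taken => place at 0.
260 hashes to 5; slot 5 is free => place at 5.
Table: [78, -, -, -, -, 260, -, -, 705, -, 588, 214, 707, 367, 609, 440, 611]

0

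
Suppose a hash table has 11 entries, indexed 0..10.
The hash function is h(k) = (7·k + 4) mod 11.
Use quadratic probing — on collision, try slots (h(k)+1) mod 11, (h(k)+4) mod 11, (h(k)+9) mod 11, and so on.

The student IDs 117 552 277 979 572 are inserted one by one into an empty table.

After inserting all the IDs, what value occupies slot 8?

117 hashes to 9; slot 9 is free -> place at 9.
552 hashes to 7; slot 7 is free -> place at 7.
277 hashes to 7; 7 taken -> place at 8.
979 hashes to 4; slot 4 is free -> place at 4.
572 hashes to 4; 4 taken -> place at 5.
Table: [_, _, _, _, 979, 572, _, 552, 277, 117, _]

277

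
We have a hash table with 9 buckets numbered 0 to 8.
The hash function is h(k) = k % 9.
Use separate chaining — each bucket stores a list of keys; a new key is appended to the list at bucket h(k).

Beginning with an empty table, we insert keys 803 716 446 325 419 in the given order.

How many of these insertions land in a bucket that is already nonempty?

803 -> bucket 2
716 -> bucket 5
446 -> bucket 5 (collision)
325 -> bucket 1
419 -> bucket 5 (collision)
Final buckets:
0: .
1: 325
2: 803
3: .
4: .
5: 716 -> 446 -> 419
6: .
7: .
8: .

2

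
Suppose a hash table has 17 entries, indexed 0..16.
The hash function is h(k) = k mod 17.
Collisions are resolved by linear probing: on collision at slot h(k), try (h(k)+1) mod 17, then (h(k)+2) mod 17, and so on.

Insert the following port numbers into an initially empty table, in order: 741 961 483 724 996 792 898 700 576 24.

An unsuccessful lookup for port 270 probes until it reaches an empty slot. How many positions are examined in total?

Insert 741: h=10, slot 10 empty → index 10.
Insert 961: h=9, slot 9 empty → index 9.
Insert 483: h=7, slot 7 empty → index 7.
Insert 724: h=10, slot 10 occupied → index 11.
Insert 996: h=10, slots 10,11 occupied → index 12.
Insert 792: h=10, slots 10,11,12 occupied → index 13.
Insert 898: h=14, slot 14 empty → index 14.
Insert 700: h=3, slot 3 empty → index 3.
Insert 576: h=15, slot 15 empty → index 15.
Insert 24: h=7, slot 7 occupied → index 8.
Table: [—, —, —, 700, —, —, —, 483, 24, 961, 741, 724, 996, 792, 898, 576, —]
Lookup 270: h=15, probe 15,16 → slot 16 empty, not found.

2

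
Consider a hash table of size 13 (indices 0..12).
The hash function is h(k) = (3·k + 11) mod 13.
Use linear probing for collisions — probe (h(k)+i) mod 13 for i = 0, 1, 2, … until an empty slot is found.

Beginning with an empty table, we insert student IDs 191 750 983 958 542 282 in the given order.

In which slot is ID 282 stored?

191: h=12 -> slot 12
750: h=12, probe 12,0 -> slot 0
983: h=9 -> slot 9
958: h=12, probe 12,0,1 -> slot 1
542: h=12, probe 12,0,1,2 -> slot 2
282: h=12, probe 12,0,1,2,3 -> slot 3
Table: [750, 958, 542, 282, ., ., ., ., ., 983, ., ., 191]

3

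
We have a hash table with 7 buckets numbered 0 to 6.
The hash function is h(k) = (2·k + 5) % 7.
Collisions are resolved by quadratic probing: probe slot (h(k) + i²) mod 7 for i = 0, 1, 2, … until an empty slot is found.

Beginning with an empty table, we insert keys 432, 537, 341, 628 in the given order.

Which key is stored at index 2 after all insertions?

537

432 hashes to 1; slot 1 is free => place at 1.
537 hashes to 1; 1 taken => place at 2.
341 hashes to 1; 1,2 taken => place at 5.
628 hashes to 1; 1,2,5 taken => place at 3.
Table: [—, 432, 537, 628, —, 341, —]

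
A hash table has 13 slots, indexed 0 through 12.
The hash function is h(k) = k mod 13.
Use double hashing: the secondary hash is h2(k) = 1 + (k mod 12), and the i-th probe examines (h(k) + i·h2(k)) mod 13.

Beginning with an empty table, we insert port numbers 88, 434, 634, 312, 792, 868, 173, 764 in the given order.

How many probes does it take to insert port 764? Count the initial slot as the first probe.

88 hashes to 10; slot 10 is free -> place at 10.
434 hashes to 5; slot 5 is free -> place at 5.
634 hashes to 10, h2=11; 10 taken -> place at 8.
312 hashes to 0; slot 0 is free -> place at 0.
792 hashes to 12; slot 12 is free -> place at 12.
868 hashes to 10, h2=5; 10 taken -> place at 2.
173 hashes to 4; slot 4 is free -> place at 4.
764 hashes to 10, h2=9; 10 taken -> place at 6.
Table: [312, ∅, 868, ∅, 173, 434, 764, ∅, 634, ∅, 88, ∅, 792]

2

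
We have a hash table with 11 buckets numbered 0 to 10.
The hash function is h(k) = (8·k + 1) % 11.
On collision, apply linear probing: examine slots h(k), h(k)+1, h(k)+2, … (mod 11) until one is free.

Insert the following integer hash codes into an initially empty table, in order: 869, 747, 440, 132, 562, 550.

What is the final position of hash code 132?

3

869: h=1 → slot 1
747: h=4 → slot 4
440: h=1, probe 1,2 → slot 2
132: h=1, probe 1,2,3 → slot 3
562: h=9 → slot 9
550: h=1, probe 1,2,3,4,5 → slot 5
Table: [∅, 869, 440, 132, 747, 550, ∅, ∅, ∅, 562, ∅]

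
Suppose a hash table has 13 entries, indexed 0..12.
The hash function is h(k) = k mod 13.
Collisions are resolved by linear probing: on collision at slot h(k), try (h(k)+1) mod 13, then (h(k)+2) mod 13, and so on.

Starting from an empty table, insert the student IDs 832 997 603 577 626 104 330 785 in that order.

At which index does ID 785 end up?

Insert 832: h=0, slot 0 empty → index 0.
Insert 997: h=9, slot 9 empty → index 9.
Insert 603: h=5, slot 5 empty → index 5.
Insert 577: h=5, slot 5 occupied → index 6.
Insert 626: h=2, slot 2 empty → index 2.
Insert 104: h=0, slot 0 occupied → index 1.
Insert 330: h=5, slots 5,6 occupied → index 7.
Insert 785: h=5, slots 5,6,7 occupied → index 8.
Table: [832, 104, 626, _, _, 603, 577, 330, 785, 997, _, _, _]

8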